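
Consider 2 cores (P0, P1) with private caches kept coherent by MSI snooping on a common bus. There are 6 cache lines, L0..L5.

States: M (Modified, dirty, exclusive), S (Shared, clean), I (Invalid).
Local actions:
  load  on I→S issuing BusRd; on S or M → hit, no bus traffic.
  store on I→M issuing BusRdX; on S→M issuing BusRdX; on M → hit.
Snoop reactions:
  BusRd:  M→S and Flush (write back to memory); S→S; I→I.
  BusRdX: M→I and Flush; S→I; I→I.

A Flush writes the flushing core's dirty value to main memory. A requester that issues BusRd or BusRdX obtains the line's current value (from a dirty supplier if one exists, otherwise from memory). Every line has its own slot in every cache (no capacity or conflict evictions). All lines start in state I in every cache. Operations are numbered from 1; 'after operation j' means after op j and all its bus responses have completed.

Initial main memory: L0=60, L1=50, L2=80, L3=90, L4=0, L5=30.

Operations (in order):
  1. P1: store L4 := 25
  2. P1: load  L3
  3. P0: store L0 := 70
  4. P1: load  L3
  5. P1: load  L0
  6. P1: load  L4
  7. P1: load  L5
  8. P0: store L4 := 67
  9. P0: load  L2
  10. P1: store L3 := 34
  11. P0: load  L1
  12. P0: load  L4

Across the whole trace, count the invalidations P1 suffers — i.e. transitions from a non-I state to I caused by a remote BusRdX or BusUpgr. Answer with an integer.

1. P1: store L4 := 25  bus=[BusRdX]  L4: P0=I P1=M  mem[L4]=0
2. P1: load  L3  bus=[BusRd]  L3: P0=I P1=S  mem[L3]=90
3. P0: store L0 := 70  bus=[BusRdX]  L0: P0=M P1=I  mem[L0]=60
4. P1: load  L3  bus=[-]  L3: P0=I P1=S  mem[L3]=90
5. P1: load  L0  bus=[BusRd,Flush]  L0: P0=S P1=S  mem[L0]=70
6. P1: load  L4  bus=[-]  L4: P0=I P1=M  mem[L4]=0
7. P1: load  L5  bus=[BusRd]  L5: P0=I P1=S  mem[L5]=30
8. P0: store L4 := 67  bus=[BusRdX,Flush]  L4: P0=M P1=I  mem[L4]=25
9. P0: load  L2  bus=[BusRd]  L2: P0=S P1=I  mem[L2]=80
10. P1: store L3 := 34  bus=[BusRdX]  L3: P0=I P1=M  mem[L3]=90
11. P0: load  L1  bus=[BusRd]  L1: P0=S P1=I  mem[L1]=50
12. P0: load  L4  bus=[-]  L4: P0=M P1=I  mem[L4]=25

invalidations = 1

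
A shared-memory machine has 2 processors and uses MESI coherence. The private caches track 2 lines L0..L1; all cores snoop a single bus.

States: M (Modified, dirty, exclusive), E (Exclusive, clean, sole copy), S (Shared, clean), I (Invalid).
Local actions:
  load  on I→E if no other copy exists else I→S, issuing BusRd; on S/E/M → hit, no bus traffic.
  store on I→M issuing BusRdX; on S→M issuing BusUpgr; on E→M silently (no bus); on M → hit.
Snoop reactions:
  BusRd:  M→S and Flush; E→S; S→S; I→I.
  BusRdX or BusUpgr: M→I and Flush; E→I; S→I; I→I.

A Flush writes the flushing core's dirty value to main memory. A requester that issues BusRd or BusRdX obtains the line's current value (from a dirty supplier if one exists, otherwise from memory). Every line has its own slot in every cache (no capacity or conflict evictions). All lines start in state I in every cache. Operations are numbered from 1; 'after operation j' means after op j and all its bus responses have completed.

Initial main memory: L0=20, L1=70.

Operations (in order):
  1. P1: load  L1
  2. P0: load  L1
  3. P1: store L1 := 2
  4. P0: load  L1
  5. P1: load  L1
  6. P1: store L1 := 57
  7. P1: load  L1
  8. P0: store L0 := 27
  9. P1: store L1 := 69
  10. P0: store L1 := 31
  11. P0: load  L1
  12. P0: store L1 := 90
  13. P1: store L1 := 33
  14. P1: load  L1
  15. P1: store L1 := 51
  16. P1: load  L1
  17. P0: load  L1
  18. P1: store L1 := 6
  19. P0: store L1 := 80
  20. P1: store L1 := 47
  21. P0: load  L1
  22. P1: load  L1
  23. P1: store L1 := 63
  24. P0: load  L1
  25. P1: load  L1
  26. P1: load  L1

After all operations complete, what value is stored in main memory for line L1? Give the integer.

memory[L1] = 63

1. P1: load  L1  bus=[BusRd]  L1: P0=I P1=E  mem[L1]=70
2. P0: load  L1  bus=[BusRd]  L1: P0=S P1=S  mem[L1]=70
3. P1: store L1 := 2  bus=[BusUpgr]  L1: P0=I P1=M  mem[L1]=70
4. P0: load  L1  bus=[BusRd,Flush]  L1: P0=S P1=S  mem[L1]=2
5. P1: load  L1  bus=[-]  L1: P0=S P1=S  mem[L1]=2
6. P1: store L1 := 57  bus=[BusUpgr]  L1: P0=I P1=M  mem[L1]=2
7. P1: load  L1  bus=[-]  L1: P0=I P1=M  mem[L1]=2
8. P0: store L0 := 27  bus=[BusRdX]  L0: P0=M P1=I  mem[L0]=20
9. P1: store L1 := 69  bus=[-]  L1: P0=I P1=M  mem[L1]=2
10. P0: store L1 := 31  bus=[BusRdX,Flush]  L1: P0=M P1=I  mem[L1]=69
11. P0: load  L1  bus=[-]  L1: P0=M P1=I  mem[L1]=69
12. P0: store L1 := 90  bus=[-]  L1: P0=M P1=I  mem[L1]=69
13. P1: store L1 := 33  bus=[BusRdX,Flush]  L1: P0=I P1=M  mem[L1]=90
14. P1: load  L1  bus=[-]  L1: P0=I P1=M  mem[L1]=90
15. P1: store L1 := 51  bus=[-]  L1: P0=I P1=M  mem[L1]=90
16. P1: load  L1  bus=[-]  L1: P0=I P1=M  mem[L1]=90
17. P0: load  L1  bus=[BusRd,Flush]  L1: P0=S P1=S  mem[L1]=51
18. P1: store L1 := 6  bus=[BusUpgr]  L1: P0=I P1=M  mem[L1]=51
19. P0: store L1 := 80  bus=[BusRdX,Flush]  L1: P0=M P1=I  mem[L1]=6
20. P1: store L1 := 47  bus=[BusRdX,Flush]  L1: P0=I P1=M  mem[L1]=80
21. P0: load  L1  bus=[BusRd,Flush]  L1: P0=S P1=S  mem[L1]=47
22. P1: load  L1  bus=[-]  L1: P0=S P1=S  mem[L1]=47
23. P1: store L1 := 63  bus=[BusUpgr]  L1: P0=I P1=M  mem[L1]=47
24. P0: load  L1  bus=[BusRd,Flush]  L1: P0=S P1=S  mem[L1]=63
25. P1: load  L1  bus=[-]  L1: P0=S P1=S  mem[L1]=63
26. P1: load  L1  bus=[-]  L1: P0=S P1=S  mem[L1]=63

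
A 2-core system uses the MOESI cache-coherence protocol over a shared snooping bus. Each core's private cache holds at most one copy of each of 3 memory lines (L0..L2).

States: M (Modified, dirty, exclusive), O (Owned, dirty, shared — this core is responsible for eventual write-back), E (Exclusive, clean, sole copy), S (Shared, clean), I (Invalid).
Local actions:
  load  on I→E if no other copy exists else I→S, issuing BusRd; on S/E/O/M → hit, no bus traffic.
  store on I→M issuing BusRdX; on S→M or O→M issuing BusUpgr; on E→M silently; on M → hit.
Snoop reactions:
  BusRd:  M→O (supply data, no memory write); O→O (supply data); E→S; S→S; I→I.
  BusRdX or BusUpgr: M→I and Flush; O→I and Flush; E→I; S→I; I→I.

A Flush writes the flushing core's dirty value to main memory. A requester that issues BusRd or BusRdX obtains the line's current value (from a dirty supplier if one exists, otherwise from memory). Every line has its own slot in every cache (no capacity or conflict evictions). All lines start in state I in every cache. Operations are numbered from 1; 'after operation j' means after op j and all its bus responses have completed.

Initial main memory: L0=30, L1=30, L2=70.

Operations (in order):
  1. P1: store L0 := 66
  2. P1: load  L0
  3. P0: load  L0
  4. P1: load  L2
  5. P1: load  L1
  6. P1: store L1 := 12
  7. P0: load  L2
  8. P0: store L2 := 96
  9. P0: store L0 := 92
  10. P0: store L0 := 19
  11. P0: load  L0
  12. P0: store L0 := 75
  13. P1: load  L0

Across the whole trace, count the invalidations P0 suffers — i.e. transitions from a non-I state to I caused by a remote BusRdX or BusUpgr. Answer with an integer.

invalidations = 0

1. P1: store L0 := 66  bus=[BusRdX]  L0: P0=I P1=M  mem[L0]=30
2. P1: load  L0  bus=[-]  L0: P0=I P1=M  mem[L0]=30
3. P0: load  L0  bus=[BusRd]  L0: P0=S P1=O  mem[L0]=30
4. P1: load  L2  bus=[BusRd]  L2: P0=I P1=E  mem[L2]=70
5. P1: load  L1  bus=[BusRd]  L1: P0=I P1=E  mem[L1]=30
6. P1: store L1 := 12  bus=[-]  L1: P0=I P1=M  mem[L1]=30
7. P0: load  L2  bus=[BusRd]  L2: P0=S P1=S  mem[L2]=70
8. P0: store L2 := 96  bus=[BusUpgr]  L2: P0=M P1=I  mem[L2]=70
9. P0: store L0 := 92  bus=[BusUpgr,Flush]  L0: P0=M P1=I  mem[L0]=66
10. P0: store L0 := 19  bus=[-]  L0: P0=M P1=I  mem[L0]=66
11. P0: load  L0  bus=[-]  L0: P0=M P1=I  mem[L0]=66
12. P0: store L0 := 75  bus=[-]  L0: P0=M P1=I  mem[L0]=66
13. P1: load  L0  bus=[BusRd]  L0: P0=O P1=S  mem[L0]=66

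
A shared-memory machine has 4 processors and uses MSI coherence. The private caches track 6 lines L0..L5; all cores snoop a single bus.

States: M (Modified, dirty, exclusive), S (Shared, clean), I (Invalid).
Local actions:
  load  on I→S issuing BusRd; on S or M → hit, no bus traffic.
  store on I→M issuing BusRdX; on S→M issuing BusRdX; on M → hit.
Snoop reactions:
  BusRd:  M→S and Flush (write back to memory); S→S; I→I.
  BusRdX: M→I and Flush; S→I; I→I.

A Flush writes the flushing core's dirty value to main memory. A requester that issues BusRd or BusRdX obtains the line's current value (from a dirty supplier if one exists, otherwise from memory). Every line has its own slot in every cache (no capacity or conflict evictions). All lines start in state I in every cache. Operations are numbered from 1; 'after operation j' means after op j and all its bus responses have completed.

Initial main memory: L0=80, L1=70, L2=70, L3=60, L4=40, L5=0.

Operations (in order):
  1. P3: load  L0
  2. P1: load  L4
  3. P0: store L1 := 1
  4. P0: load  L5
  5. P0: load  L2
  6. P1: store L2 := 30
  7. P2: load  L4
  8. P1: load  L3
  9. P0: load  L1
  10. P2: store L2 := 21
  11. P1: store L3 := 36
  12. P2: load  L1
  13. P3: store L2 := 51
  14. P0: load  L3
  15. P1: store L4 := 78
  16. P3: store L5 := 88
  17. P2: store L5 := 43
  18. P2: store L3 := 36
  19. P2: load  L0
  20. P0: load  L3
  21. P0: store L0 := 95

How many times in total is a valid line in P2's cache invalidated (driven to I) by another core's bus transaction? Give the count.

step 1: P3: load  L0  ⟶  IIIS  (L0)  txn=BusRd  M[L0]=80
step 2: P1: load  L4  ⟶  ISII  (L4)  txn=BusRd  M[L4]=40
step 3: P0: store L1 := 1  ⟶  MIII  (L1)  txn=BusRdX  M[L1]=70
step 4: P0: load  L5  ⟶  SIII  (L5)  txn=BusRd  M[L5]=0
step 5: P0: load  L2  ⟶  SIII  (L2)  txn=BusRd  M[L2]=70
step 6: P1: store L2 := 30  ⟶  IMII  (L2)  txn=BusRdX  M[L2]=70
step 7: P2: load  L4  ⟶  ISSI  (L4)  txn=BusRd  M[L4]=40
step 8: P1: load  L3  ⟶  ISII  (L3)  txn=BusRd  M[L3]=60
step 9: P0: load  L1  ⟶  MIII  (L1)  txn=∅  M[L1]=70
step 10: P2: store L2 := 21  ⟶  IIMI  (L2)  txn=BusRdX+Flush  M[L2]=30
step 11: P1: store L3 := 36  ⟶  IMII  (L3)  txn=BusRdX  M[L3]=60
step 12: P2: load  L1  ⟶  SISI  (L1)  txn=BusRd+Flush  M[L1]=1
step 13: P3: store L2 := 51  ⟶  IIIM  (L2)  txn=BusRdX+Flush  M[L2]=21
step 14: P0: load  L3  ⟶  SSII  (L3)  txn=BusRd+Flush  M[L3]=36
step 15: P1: store L4 := 78  ⟶  IMII  (L4)  txn=BusRdX  M[L4]=40
step 16: P3: store L5 := 88  ⟶  IIIM  (L5)  txn=BusRdX  M[L5]=0
step 17: P2: store L5 := 43  ⟶  IIMI  (L5)  txn=BusRdX+Flush  M[L5]=88
step 18: P2: store L3 := 36  ⟶  IIMI  (L3)  txn=BusRdX  M[L3]=36
step 19: P2: load  L0  ⟶  IISS  (L0)  txn=BusRd  M[L0]=80
step 20: P0: load  L3  ⟶  SISI  (L3)  txn=BusRd+Flush  M[L3]=36
step 21: P0: store L0 := 95  ⟶  MIII  (L0)  txn=BusRdX  M[L0]=80

invalidations = 3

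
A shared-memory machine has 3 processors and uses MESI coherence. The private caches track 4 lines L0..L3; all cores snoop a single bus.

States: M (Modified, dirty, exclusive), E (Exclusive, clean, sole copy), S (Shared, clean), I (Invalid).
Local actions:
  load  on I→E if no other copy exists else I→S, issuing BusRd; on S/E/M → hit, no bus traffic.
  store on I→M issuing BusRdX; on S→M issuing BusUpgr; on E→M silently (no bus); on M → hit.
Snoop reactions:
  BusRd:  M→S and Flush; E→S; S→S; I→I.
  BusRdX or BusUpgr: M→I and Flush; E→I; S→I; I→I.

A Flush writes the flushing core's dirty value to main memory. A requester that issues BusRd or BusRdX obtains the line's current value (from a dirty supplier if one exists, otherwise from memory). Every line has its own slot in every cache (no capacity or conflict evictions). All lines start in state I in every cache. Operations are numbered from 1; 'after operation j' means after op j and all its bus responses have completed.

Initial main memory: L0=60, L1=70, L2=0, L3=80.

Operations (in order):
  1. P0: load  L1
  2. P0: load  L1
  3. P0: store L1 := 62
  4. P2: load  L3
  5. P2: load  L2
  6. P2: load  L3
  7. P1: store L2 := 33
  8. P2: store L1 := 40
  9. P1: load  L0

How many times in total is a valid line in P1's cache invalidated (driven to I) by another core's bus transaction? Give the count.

  op1 P0: load  L1 → E/I/I on L1; bus BusRd; mem=70
  op2 P0: load  L1 → E/I/I on L1; bus (none); mem=70
  op3 P0: store L1 := 62 → M/I/I on L1; bus (none); mem=70
  op4 P2: load  L3 → I/I/E on L3; bus BusRd; mem=80
  op5 P2: load  L2 → I/I/E on L2; bus BusRd; mem=0
  op6 P2: load  L3 → I/I/E on L3; bus (none); mem=80
  op7 P1: store L2 := 33 → I/M/I on L2; bus BusRdX; mem=0
  op8 P2: store L1 := 40 → I/I/M on L1; bus BusRdX Flush; mem=62
  op9 P1: load  L0 → I/E/I on L0; bus BusRd; mem=60

invalidations = 0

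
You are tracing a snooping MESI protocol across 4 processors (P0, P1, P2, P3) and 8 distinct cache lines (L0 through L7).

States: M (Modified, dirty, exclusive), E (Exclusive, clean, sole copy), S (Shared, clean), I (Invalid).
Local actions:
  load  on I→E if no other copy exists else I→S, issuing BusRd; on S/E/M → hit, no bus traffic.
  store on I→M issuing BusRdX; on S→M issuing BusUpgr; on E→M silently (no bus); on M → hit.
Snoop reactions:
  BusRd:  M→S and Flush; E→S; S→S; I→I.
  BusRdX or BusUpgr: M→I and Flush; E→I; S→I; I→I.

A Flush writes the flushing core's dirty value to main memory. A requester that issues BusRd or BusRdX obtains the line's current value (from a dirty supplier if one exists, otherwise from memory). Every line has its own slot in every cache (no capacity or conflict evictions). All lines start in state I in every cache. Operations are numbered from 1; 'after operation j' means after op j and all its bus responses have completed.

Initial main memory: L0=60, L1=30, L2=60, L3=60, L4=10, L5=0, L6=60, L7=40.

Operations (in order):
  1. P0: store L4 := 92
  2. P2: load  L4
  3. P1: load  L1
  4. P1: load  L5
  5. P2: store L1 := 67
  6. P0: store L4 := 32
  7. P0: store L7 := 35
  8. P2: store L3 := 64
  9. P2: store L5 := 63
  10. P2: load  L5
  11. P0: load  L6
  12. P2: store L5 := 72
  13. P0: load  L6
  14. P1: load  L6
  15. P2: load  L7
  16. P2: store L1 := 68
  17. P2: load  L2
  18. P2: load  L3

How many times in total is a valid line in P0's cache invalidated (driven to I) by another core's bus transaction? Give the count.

[1] P0: store L4 := 92 | P0:M(92), P1:I, P2:I, P3:I | bus: BusRdX
[2] P2: load  L4 | P0:S(92), P1:I, P2:S(92), P3:I | bus: BusRd,Flush
[3] P1: load  L1 | P0:I, P1:E(30), P2:I, P3:I | bus: BusRd
[4] P1: load  L5 | P0:I, P1:E(0), P2:I, P3:I | bus: BusRd
[5] P2: store L1 := 67 | P0:I, P1:I, P2:M(67), P3:I | bus: BusRdX
[6] P0: store L4 := 32 | P0:M(32), P1:I, P2:I, P3:I | bus: BusUpgr
[7] P0: store L7 := 35 | P0:M(35), P1:I, P2:I, P3:I | bus: BusRdX
[8] P2: store L3 := 64 | P0:I, P1:I, P2:M(64), P3:I | bus: BusRdX
[9] P2: store L5 := 63 | P0:I, P1:I, P2:M(63), P3:I | bus: BusRdX
[10] P2: load  L5 | P0:I, P1:I, P2:M(63), P3:I | bus: none
[11] P0: load  L6 | P0:E(60), P1:I, P2:I, P3:I | bus: BusRd
[12] P2: store L5 := 72 | P0:I, P1:I, P2:M(72), P3:I | bus: none
[13] P0: load  L6 | P0:E(60), P1:I, P2:I, P3:I | bus: none
[14] P1: load  L6 | P0:S(60), P1:S(60), P2:I, P3:I | bus: BusRd
[15] P2: load  L7 | P0:S(35), P1:I, P2:S(35), P3:I | bus: BusRd,Flush
[16] P2: store L1 := 68 | P0:I, P1:I, P2:M(68), P3:I | bus: none
[17] P2: load  L2 | P0:I, P1:I, P2:E(60), P3:I | bus: BusRd
[18] P2: load  L3 | P0:I, P1:I, P2:M(64), P3:I | bus: none

invalidations = 0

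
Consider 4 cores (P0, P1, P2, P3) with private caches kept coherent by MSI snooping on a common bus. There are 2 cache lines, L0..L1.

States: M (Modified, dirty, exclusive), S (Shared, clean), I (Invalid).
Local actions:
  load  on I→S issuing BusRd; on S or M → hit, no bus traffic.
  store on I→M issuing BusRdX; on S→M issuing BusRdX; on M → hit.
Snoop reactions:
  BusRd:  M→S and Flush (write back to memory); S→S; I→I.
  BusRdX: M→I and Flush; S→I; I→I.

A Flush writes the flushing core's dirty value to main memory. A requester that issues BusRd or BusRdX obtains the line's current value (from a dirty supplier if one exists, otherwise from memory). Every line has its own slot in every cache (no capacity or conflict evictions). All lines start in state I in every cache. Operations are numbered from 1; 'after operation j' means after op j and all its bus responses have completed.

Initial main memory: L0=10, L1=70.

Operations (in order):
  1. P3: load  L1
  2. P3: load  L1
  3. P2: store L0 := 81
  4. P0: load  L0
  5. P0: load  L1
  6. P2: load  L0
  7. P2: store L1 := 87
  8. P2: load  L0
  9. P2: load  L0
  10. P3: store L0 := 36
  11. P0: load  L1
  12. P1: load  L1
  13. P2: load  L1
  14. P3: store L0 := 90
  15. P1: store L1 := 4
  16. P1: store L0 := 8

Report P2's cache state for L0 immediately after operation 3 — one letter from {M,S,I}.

state = M

[1] P3: load  L1 | P0:I, P1:I, P2:I, P3:S(70) | bus: BusRd
[2] P3: load  L1 | P0:I, P1:I, P2:I, P3:S(70) | bus: none
[3] P2: store L0 := 81 | P0:I, P1:I, P2:M(81), P3:I | bus: BusRdX
[4] P0: load  L0 | P0:S(81), P1:I, P2:S(81), P3:I | bus: BusRd,Flush
[5] P0: load  L1 | P0:S(70), P1:I, P2:I, P3:S(70) | bus: BusRd
[6] P2: load  L0 | P0:S(81), P1:I, P2:S(81), P3:I | bus: none
[7] P2: store L1 := 87 | P0:I, P1:I, P2:M(87), P3:I | bus: BusRdX
[8] P2: load  L0 | P0:S(81), P1:I, P2:S(81), P3:I | bus: none
[9] P2: load  L0 | P0:S(81), P1:I, P2:S(81), P3:I | bus: none
[10] P3: store L0 := 36 | P0:I, P1:I, P2:I, P3:M(36) | bus: BusRdX
[11] P0: load  L1 | P0:S(87), P1:I, P2:S(87), P3:I | bus: BusRd,Flush
[12] P1: load  L1 | P0:S(87), P1:S(87), P2:S(87), P3:I | bus: BusRd
[13] P2: load  L1 | P0:S(87), P1:S(87), P2:S(87), P3:I | bus: none
[14] P3: store L0 := 90 | P0:I, P1:I, P2:I, P3:M(90) | bus: none
[15] P1: store L1 := 4 | P0:I, P1:M(4), P2:I, P3:I | bus: BusRdX
[16] P1: store L0 := 8 | P0:I, P1:M(8), P2:I, P3:I | bus: BusRdX,Flush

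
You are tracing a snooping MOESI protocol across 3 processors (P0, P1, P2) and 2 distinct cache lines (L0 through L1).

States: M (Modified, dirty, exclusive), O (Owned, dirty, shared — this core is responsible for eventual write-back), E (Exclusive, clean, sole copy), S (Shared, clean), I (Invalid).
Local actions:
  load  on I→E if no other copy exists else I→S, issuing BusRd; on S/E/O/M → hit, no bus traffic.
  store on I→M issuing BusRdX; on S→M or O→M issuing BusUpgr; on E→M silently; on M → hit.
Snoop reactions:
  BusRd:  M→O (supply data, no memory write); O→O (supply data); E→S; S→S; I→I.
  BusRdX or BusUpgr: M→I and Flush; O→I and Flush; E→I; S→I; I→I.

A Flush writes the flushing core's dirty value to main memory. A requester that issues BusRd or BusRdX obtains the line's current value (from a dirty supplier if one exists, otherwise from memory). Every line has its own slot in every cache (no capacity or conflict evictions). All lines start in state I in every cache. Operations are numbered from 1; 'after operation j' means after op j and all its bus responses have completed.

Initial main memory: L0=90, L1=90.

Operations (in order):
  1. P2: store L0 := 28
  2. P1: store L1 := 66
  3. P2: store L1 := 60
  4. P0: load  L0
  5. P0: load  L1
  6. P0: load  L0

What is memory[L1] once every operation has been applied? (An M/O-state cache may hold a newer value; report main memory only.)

  op1 P2: store L0 := 28 → I/I/M on L0; bus BusRdX; mem=90
  op2 P1: store L1 := 66 → I/M/I on L1; bus BusRdX; mem=90
  op3 P2: store L1 := 60 → I/I/M on L1; bus BusRdX Flush; mem=66
  op4 P0: load  L0 → S/I/O on L0; bus BusRd; mem=90
  op5 P0: load  L1 → S/I/O on L1; bus BusRd; mem=66
  op6 P0: load  L0 → S/I/O on L0; bus (none); mem=90

memory[L1] = 66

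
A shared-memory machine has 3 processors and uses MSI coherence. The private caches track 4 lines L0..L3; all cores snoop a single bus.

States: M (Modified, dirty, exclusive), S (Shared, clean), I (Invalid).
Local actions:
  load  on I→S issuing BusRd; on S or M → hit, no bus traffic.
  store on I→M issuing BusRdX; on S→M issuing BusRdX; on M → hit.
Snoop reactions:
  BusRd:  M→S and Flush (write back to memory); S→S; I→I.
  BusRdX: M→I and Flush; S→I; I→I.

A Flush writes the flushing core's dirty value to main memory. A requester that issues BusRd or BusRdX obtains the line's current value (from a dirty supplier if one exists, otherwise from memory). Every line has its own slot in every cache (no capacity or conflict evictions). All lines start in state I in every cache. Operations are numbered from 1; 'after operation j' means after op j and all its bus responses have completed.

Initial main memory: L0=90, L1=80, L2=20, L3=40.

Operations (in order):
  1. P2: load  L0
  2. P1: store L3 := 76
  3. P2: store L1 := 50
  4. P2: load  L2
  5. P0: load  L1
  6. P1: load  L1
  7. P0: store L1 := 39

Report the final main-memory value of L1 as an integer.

memory[L1] = 50

1. P2: load  L0  bus=[BusRd]  L0: P0=I P1=I P2=S  mem[L0]=90
2. P1: store L3 := 76  bus=[BusRdX]  L3: P0=I P1=M P2=I  mem[L3]=40
3. P2: store L1 := 50  bus=[BusRdX]  L1: P0=I P1=I P2=M  mem[L1]=80
4. P2: load  L2  bus=[BusRd]  L2: P0=I P1=I P2=S  mem[L2]=20
5. P0: load  L1  bus=[BusRd,Flush]  L1: P0=S P1=I P2=S  mem[L1]=50
6. P1: load  L1  bus=[BusRd]  L1: P0=S P1=S P2=S  mem[L1]=50
7. P0: store L1 := 39  bus=[BusRdX]  L1: P0=M P1=I P2=I  mem[L1]=50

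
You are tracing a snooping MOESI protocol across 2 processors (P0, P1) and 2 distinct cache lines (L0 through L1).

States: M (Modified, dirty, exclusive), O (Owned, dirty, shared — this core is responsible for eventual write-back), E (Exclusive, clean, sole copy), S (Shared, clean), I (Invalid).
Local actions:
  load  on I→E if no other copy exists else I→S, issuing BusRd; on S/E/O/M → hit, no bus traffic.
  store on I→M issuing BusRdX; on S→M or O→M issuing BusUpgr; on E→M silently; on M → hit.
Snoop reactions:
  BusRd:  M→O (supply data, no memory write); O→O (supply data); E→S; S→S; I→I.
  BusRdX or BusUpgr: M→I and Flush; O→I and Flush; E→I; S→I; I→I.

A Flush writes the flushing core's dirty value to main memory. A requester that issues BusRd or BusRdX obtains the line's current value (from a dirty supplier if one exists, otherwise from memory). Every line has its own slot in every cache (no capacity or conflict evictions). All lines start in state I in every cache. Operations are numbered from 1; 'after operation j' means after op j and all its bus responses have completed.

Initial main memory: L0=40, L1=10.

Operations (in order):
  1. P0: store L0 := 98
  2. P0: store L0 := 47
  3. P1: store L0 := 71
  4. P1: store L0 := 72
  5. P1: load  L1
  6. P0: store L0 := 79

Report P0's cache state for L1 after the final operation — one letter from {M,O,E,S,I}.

state = I

  op1 P0: store L0 := 98 → M/I on L0; bus BusRdX; mem=40
  op2 P0: store L0 := 47 → M/I on L0; bus (none); mem=40
  op3 P1: store L0 := 71 → I/M on L0; bus BusRdX Flush; mem=47
  op4 P1: store L0 := 72 → I/M on L0; bus (none); mem=47
  op5 P1: load  L1 → I/E on L1; bus BusRd; mem=10
  op6 P0: store L0 := 79 → M/I on L0; bus BusRdX Flush; mem=72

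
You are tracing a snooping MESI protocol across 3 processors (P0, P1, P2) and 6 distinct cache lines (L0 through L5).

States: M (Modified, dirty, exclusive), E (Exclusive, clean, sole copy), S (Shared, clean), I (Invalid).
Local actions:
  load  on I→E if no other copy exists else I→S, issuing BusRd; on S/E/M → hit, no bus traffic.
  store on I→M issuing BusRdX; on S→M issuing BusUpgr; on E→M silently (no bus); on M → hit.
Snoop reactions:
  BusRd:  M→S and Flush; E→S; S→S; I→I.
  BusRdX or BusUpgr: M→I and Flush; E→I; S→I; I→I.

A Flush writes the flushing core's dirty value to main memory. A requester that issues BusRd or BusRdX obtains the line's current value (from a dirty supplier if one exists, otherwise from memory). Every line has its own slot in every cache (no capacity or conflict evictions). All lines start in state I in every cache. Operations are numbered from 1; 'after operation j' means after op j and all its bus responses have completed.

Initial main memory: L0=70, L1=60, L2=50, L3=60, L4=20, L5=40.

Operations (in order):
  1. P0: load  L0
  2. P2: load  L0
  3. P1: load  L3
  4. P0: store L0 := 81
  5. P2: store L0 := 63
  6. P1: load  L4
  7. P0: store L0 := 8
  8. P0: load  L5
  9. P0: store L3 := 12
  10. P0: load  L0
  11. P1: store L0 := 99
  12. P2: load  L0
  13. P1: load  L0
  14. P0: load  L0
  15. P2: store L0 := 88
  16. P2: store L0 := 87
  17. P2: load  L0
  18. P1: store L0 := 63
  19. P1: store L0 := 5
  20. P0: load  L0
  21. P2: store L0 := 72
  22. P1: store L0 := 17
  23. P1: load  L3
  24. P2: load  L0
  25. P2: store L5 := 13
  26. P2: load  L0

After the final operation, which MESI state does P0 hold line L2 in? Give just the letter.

[1] P0: load  L0 | P0:E(70), P1:I, P2:I | bus: BusRd
[2] P2: load  L0 | P0:S(70), P1:I, P2:S(70) | bus: BusRd
[3] P1: load  L3 | P0:I, P1:E(60), P2:I | bus: BusRd
[4] P0: store L0 := 81 | P0:M(81), P1:I, P2:I | bus: BusUpgr
[5] P2: store L0 := 63 | P0:I, P1:I, P2:M(63) | bus: BusRdX,Flush
[6] P1: load  L4 | P0:I, P1:E(20), P2:I | bus: BusRd
[7] P0: store L0 := 8 | P0:M(8), P1:I, P2:I | bus: BusRdX,Flush
[8] P0: load  L5 | P0:E(40), P1:I, P2:I | bus: BusRd
[9] P0: store L3 := 12 | P0:M(12), P1:I, P2:I | bus: BusRdX
[10] P0: load  L0 | P0:M(8), P1:I, P2:I | bus: none
[11] P1: store L0 := 99 | P0:I, P1:M(99), P2:I | bus: BusRdX,Flush
[12] P2: load  L0 | P0:I, P1:S(99), P2:S(99) | bus: BusRd,Flush
[13] P1: load  L0 | P0:I, P1:S(99), P2:S(99) | bus: none
[14] P0: load  L0 | P0:S(99), P1:S(99), P2:S(99) | bus: BusRd
[15] P2: store L0 := 88 | P0:I, P1:I, P2:M(88) | bus: BusUpgr
[16] P2: store L0 := 87 | P0:I, P1:I, P2:M(87) | bus: none
[17] P2: load  L0 | P0:I, P1:I, P2:M(87) | bus: none
[18] P1: store L0 := 63 | P0:I, P1:M(63), P2:I | bus: BusRdX,Flush
[19] P1: store L0 := 5 | P0:I, P1:M(5), P2:I | bus: none
[20] P0: load  L0 | P0:S(5), P1:S(5), P2:I | bus: BusRd,Flush
[21] P2: store L0 := 72 | P0:I, P1:I, P2:M(72) | bus: BusRdX
[22] P1: store L0 := 17 | P0:I, P1:M(17), P2:I | bus: BusRdX,Flush
[23] P1: load  L3 | P0:S(12), P1:S(12), P2:I | bus: BusRd,Flush
[24] P2: load  L0 | P0:I, P1:S(17), P2:S(17) | bus: BusRd,Flush
[25] P2: store L5 := 13 | P0:I, P1:I, P2:M(13) | bus: BusRdX
[26] P2: load  L0 | P0:I, P1:S(17), P2:S(17) | bus: none

state = I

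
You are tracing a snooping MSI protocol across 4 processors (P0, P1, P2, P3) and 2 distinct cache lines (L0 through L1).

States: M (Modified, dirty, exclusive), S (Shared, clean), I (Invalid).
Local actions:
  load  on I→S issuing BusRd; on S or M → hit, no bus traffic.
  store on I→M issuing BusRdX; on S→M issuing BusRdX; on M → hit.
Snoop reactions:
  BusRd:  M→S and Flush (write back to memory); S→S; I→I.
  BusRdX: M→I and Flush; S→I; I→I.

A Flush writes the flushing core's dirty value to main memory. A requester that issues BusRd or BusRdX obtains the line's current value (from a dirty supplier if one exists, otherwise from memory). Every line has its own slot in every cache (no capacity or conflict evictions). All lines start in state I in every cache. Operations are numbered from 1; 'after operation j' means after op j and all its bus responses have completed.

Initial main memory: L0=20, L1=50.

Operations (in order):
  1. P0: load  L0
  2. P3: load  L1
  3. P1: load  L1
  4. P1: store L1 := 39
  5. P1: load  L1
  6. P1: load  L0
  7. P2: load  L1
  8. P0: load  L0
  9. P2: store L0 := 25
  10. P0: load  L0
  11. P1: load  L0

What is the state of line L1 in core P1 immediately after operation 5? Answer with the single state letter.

state = M

1. P0: load  L0  bus=[BusRd]  L0: P0=S P1=I P2=I P3=I  mem[L0]=20
2. P3: load  L1  bus=[BusRd]  L1: P0=I P1=I P2=I P3=S  mem[L1]=50
3. P1: load  L1  bus=[BusRd]  L1: P0=I P1=S P2=I P3=S  mem[L1]=50
4. P1: store L1 := 39  bus=[BusRdX]  L1: P0=I P1=M P2=I P3=I  mem[L1]=50
5. P1: load  L1  bus=[-]  L1: P0=I P1=M P2=I P3=I  mem[L1]=50
6. P1: load  L0  bus=[BusRd]  L0: P0=S P1=S P2=I P3=I  mem[L0]=20
7. P2: load  L1  bus=[BusRd,Flush]  L1: P0=I P1=S P2=S P3=I  mem[L1]=39
8. P0: load  L0  bus=[-]  L0: P0=S P1=S P2=I P3=I  mem[L0]=20
9. P2: store L0 := 25  bus=[BusRdX]  L0: P0=I P1=I P2=M P3=I  mem[L0]=20
10. P0: load  L0  bus=[BusRd,Flush]  L0: P0=S P1=I P2=S P3=I  mem[L0]=25
11. P1: load  L0  bus=[BusRd]  L0: P0=S P1=S P2=S P3=I  mem[L0]=25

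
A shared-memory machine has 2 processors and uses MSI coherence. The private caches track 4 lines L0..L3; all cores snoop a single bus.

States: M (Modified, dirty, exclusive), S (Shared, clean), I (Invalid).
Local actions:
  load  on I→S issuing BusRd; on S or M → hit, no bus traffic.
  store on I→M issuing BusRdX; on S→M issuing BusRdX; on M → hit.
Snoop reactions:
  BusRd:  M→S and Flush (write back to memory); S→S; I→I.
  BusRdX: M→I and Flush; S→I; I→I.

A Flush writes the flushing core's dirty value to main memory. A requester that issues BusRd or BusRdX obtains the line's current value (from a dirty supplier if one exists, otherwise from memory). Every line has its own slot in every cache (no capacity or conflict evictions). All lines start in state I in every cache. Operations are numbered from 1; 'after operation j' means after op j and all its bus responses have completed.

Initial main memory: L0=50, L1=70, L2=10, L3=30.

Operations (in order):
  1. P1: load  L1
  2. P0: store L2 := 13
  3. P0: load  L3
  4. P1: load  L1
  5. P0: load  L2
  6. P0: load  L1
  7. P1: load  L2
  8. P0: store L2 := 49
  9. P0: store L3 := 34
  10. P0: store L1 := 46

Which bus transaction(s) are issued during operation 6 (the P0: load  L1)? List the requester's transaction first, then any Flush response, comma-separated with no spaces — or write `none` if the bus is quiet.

[1] P1: load  L1 | P0:I, P1:S(70) | bus: BusRd
[2] P0: store L2 := 13 | P0:M(13), P1:I | bus: BusRdX
[3] P0: load  L3 | P0:S(30), P1:I | bus: BusRd
[4] P1: load  L1 | P0:I, P1:S(70) | bus: none
[5] P0: load  L2 | P0:M(13), P1:I | bus: none
[6] P0: load  L1 | P0:S(70), P1:S(70) | bus: BusRd
[7] P1: load  L2 | P0:S(13), P1:S(13) | bus: BusRd,Flush
[8] P0: store L2 := 49 | P0:M(49), P1:I | bus: BusRdX
[9] P0: store L3 := 34 | P0:M(34), P1:I | bus: BusRdX
[10] P0: store L1 := 46 | P0:M(46), P1:I | bus: BusRdX

bus = BusRd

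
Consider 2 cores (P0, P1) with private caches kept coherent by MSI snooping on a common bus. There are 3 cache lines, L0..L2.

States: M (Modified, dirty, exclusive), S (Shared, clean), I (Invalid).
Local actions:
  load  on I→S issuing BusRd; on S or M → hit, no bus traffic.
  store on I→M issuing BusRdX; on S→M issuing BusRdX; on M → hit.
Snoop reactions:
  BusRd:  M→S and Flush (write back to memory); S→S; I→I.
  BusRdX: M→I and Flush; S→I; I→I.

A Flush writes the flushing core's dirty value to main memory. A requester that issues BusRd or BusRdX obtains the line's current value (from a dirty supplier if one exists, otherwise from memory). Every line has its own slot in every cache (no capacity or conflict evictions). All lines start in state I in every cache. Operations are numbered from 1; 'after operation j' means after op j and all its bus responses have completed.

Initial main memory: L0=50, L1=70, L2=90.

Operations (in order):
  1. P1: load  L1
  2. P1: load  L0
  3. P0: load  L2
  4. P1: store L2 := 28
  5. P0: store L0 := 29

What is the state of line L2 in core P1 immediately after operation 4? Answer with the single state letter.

state = M

step 1: P1: load  L1  ⟶  IS  (L1)  txn=BusRd  M[L1]=70
step 2: P1: load  L0  ⟶  IS  (L0)  txn=BusRd  M[L0]=50
step 3: P0: load  L2  ⟶  SI  (L2)  txn=BusRd  M[L2]=90
step 4: P1: store L2 := 28  ⟶  IM  (L2)  txn=BusRdX  M[L2]=90
step 5: P0: store L0 := 29  ⟶  MI  (L0)  txn=BusRdX  M[L0]=50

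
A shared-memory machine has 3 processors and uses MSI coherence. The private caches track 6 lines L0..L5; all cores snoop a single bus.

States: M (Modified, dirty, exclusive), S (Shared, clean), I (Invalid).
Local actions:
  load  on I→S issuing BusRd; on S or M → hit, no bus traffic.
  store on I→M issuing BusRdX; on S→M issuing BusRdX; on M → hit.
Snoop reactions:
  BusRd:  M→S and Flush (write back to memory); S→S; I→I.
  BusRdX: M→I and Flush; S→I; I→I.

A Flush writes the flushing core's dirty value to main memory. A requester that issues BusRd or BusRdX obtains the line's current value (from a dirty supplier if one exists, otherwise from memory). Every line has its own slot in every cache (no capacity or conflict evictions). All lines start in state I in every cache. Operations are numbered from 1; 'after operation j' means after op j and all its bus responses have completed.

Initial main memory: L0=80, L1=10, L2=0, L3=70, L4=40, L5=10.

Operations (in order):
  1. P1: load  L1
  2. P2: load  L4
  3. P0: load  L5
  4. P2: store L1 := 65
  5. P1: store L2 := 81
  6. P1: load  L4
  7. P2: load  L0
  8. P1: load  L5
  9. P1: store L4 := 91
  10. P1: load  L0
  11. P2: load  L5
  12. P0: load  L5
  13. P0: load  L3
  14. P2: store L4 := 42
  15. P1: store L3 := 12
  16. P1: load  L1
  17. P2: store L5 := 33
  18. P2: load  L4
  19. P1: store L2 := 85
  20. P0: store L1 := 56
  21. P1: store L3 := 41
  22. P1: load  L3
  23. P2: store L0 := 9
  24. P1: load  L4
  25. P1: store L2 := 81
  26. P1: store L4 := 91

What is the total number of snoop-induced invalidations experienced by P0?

step 1: P1: load  L1  ⟶  ISI  (L1)  txn=BusRd  M[L1]=10
step 2: P2: load  L4  ⟶  IIS  (L4)  txn=BusRd  M[L4]=40
step 3: P0: load  L5  ⟶  SII  (L5)  txn=BusRd  M[L5]=10
step 4: P2: store L1 := 65  ⟶  IIM  (L1)  txn=BusRdX  M[L1]=10
step 5: P1: store L2 := 81  ⟶  IMI  (L2)  txn=BusRdX  M[L2]=0
step 6: P1: load  L4  ⟶  ISS  (L4)  txn=BusRd  M[L4]=40
step 7: P2: load  L0  ⟶  IIS  (L0)  txn=BusRd  M[L0]=80
step 8: P1: load  L5  ⟶  SSI  (L5)  txn=BusRd  M[L5]=10
step 9: P1: store L4 := 91  ⟶  IMI  (L4)  txn=BusRdX  M[L4]=40
step 10: P1: load  L0  ⟶  ISS  (L0)  txn=BusRd  M[L0]=80
step 11: P2: load  L5  ⟶  SSS  (L5)  txn=BusRd  M[L5]=10
step 12: P0: load  L5  ⟶  SSS  (L5)  txn=∅  M[L5]=10
step 13: P0: load  L3  ⟶  SII  (L3)  txn=BusRd  M[L3]=70
step 14: P2: store L4 := 42  ⟶  IIM  (L4)  txn=BusRdX+Flush  M[L4]=91
step 15: P1: store L3 := 12  ⟶  IMI  (L3)  txn=BusRdX  M[L3]=70
step 16: P1: load  L1  ⟶  ISS  (L1)  txn=BusRd+Flush  M[L1]=65
step 17: P2: store L5 := 33  ⟶  IIM  (L5)  txn=BusRdX  M[L5]=10
step 18: P2: load  L4  ⟶  IIM  (L4)  txn=∅  M[L4]=91
step 19: P1: store L2 := 85  ⟶  IMI  (L2)  txn=∅  M[L2]=0
step 20: P0: store L1 := 56  ⟶  MII  (L1)  txn=BusRdX  M[L1]=65
step 21: P1: store L3 := 41  ⟶  IMI  (L3)  txn=∅  M[L3]=70
step 22: P1: load  L3  ⟶  IMI  (L3)  txn=∅  M[L3]=70
step 23: P2: store L0 := 9  ⟶  IIM  (L0)  txn=BusRdX  M[L0]=80
step 24: P1: load  L4  ⟶  ISS  (L4)  txn=BusRd+Flush  M[L4]=42
step 25: P1: store L2 := 81  ⟶  IMI  (L2)  txn=∅  M[L2]=0
step 26: P1: store L4 := 91  ⟶  IMI  (L4)  txn=BusRdX  M[L4]=42

invalidations = 2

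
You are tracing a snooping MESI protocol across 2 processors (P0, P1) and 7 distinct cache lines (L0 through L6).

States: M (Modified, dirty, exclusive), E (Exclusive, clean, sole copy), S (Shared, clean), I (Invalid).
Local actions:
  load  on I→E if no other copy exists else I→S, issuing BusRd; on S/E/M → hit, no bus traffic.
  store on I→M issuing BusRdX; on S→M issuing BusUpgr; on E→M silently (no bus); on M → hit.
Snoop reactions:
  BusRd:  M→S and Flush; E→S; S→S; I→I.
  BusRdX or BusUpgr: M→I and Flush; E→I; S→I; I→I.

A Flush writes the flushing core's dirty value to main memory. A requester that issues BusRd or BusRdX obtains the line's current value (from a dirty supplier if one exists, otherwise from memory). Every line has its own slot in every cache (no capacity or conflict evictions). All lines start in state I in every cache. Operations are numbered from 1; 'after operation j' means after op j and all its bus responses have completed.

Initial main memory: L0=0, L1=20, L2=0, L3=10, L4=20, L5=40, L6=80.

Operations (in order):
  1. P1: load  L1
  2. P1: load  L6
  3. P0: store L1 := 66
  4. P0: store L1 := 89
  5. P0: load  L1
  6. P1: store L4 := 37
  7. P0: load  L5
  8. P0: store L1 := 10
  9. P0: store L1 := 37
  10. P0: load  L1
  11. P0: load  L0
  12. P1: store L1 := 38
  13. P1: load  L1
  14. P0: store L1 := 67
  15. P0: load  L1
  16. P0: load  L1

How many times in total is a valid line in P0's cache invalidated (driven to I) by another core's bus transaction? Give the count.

invalidations = 1

1. P1: load  L1  bus=[BusRd]  L1: P0=I P1=E  mem[L1]=20
2. P1: load  L6  bus=[BusRd]  L6: P0=I P1=E  mem[L6]=80
3. P0: store L1 := 66  bus=[BusRdX]  L1: P0=M P1=I  mem[L1]=20
4. P0: store L1 := 89  bus=[-]  L1: P0=M P1=I  mem[L1]=20
5. P0: load  L1  bus=[-]  L1: P0=M P1=I  mem[L1]=20
6. P1: store L4 := 37  bus=[BusRdX]  L4: P0=I P1=M  mem[L4]=20
7. P0: load  L5  bus=[BusRd]  L5: P0=E P1=I  mem[L5]=40
8. P0: store L1 := 10  bus=[-]  L1: P0=M P1=I  mem[L1]=20
9. P0: store L1 := 37  bus=[-]  L1: P0=M P1=I  mem[L1]=20
10. P0: load  L1  bus=[-]  L1: P0=M P1=I  mem[L1]=20
11. P0: load  L0  bus=[BusRd]  L0: P0=E P1=I  mem[L0]=0
12. P1: store L1 := 38  bus=[BusRdX,Flush]  L1: P0=I P1=M  mem[L1]=37
13. P1: load  L1  bus=[-]  L1: P0=I P1=M  mem[L1]=37
14. P0: store L1 := 67  bus=[BusRdX,Flush]  L1: P0=M P1=I  mem[L1]=38
15. P0: load  L1  bus=[-]  L1: P0=M P1=I  mem[L1]=38
16. P0: load  L1  bus=[-]  L1: P0=M P1=I  mem[L1]=38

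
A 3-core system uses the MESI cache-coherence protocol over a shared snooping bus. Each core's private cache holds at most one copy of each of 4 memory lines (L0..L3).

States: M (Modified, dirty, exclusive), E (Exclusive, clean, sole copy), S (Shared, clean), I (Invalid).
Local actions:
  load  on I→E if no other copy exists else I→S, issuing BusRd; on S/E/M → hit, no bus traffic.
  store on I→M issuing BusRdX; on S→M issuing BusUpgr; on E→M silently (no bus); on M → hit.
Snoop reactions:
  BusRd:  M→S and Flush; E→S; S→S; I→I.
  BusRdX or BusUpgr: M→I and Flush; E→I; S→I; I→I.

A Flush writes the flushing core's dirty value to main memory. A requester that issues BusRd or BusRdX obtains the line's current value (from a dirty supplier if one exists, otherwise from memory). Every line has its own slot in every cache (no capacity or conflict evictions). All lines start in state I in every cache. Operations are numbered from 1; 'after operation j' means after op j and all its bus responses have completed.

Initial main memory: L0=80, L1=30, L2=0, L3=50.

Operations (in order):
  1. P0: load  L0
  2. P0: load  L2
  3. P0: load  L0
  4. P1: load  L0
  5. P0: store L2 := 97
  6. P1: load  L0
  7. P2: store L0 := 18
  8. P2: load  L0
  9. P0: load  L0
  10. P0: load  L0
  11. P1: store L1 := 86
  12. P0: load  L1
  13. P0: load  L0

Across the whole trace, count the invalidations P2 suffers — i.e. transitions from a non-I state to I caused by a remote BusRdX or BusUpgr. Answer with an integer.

invalidations = 0

[1] P0: load  L0 | P0:E(80), P1:I, P2:I | bus: BusRd
[2] P0: load  L2 | P0:E(0), P1:I, P2:I | bus: BusRd
[3] P0: load  L0 | P0:E(80), P1:I, P2:I | bus: none
[4] P1: load  L0 | P0:S(80), P1:S(80), P2:I | bus: BusRd
[5] P0: store L2 := 97 | P0:M(97), P1:I, P2:I | bus: none
[6] P1: load  L0 | P0:S(80), P1:S(80), P2:I | bus: none
[7] P2: store L0 := 18 | P0:I, P1:I, P2:M(18) | bus: BusRdX
[8] P2: load  L0 | P0:I, P1:I, P2:M(18) | bus: none
[9] P0: load  L0 | P0:S(18), P1:I, P2:S(18) | bus: BusRd,Flush
[10] P0: load  L0 | P0:S(18), P1:I, P2:S(18) | bus: none
[11] P1: store L1 := 86 | P0:I, P1:M(86), P2:I | bus: BusRdX
[12] P0: load  L1 | P0:S(86), P1:S(86), P2:I | bus: BusRd,Flush
[13] P0: load  L0 | P0:S(18), P1:I, P2:S(18) | bus: none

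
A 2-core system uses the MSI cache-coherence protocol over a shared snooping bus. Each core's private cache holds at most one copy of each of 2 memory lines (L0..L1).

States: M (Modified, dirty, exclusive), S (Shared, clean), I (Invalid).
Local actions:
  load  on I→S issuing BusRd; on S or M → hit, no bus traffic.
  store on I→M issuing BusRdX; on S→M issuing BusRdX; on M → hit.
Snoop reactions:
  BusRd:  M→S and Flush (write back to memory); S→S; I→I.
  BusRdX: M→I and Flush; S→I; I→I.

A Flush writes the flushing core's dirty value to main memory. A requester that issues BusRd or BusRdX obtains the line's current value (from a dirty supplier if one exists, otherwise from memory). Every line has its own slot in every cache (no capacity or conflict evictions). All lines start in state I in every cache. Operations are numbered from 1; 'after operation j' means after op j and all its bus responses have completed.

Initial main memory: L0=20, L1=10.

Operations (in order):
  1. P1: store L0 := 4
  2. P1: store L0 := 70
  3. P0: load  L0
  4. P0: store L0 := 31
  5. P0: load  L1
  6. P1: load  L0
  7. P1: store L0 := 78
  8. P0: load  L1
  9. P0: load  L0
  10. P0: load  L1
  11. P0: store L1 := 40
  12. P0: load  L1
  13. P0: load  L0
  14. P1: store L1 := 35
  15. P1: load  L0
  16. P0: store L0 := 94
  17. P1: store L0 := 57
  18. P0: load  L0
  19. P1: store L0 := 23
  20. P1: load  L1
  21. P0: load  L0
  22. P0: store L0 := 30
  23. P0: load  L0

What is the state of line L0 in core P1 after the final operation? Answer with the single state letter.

state = I

[1] P1: store L0 := 4 | P0:I, P1:M(4) | bus: BusRdX
[2] P1: store L0 := 70 | P0:I, P1:M(70) | bus: none
[3] P0: load  L0 | P0:S(70), P1:S(70) | bus: BusRd,Flush
[4] P0: store L0 := 31 | P0:M(31), P1:I | bus: BusRdX
[5] P0: load  L1 | P0:S(10), P1:I | bus: BusRd
[6] P1: load  L0 | P0:S(31), P1:S(31) | bus: BusRd,Flush
[7] P1: store L0 := 78 | P0:I, P1:M(78) | bus: BusRdX
[8] P0: load  L1 | P0:S(10), P1:I | bus: none
[9] P0: load  L0 | P0:S(78), P1:S(78) | bus: BusRd,Flush
[10] P0: load  L1 | P0:S(10), P1:I | bus: none
[11] P0: store L1 := 40 | P0:M(40), P1:I | bus: BusRdX
[12] P0: load  L1 | P0:M(40), P1:I | bus: none
[13] P0: load  L0 | P0:S(78), P1:S(78) | bus: none
[14] P1: store L1 := 35 | P0:I, P1:M(35) | bus: BusRdX,Flush
[15] P1: load  L0 | P0:S(78), P1:S(78) | bus: none
[16] P0: store L0 := 94 | P0:M(94), P1:I | bus: BusRdX
[17] P1: store L0 := 57 | P0:I, P1:M(57) | bus: BusRdX,Flush
[18] P0: load  L0 | P0:S(57), P1:S(57) | bus: BusRd,Flush
[19] P1: store L0 := 23 | P0:I, P1:M(23) | bus: BusRdX
[20] P1: load  L1 | P0:I, P1:M(35) | bus: none
[21] P0: load  L0 | P0:S(23), P1:S(23) | bus: BusRd,Flush
[22] P0: store L0 := 30 | P0:M(30), P1:I | bus: BusRdX
[23] P0: load  L0 | P0:M(30), P1:I | bus: none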